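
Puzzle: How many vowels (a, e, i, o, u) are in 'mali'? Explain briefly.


Vowels in 'mali': a, i = 2 vowels.

2


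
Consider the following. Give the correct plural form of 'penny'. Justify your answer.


Apply rule: Change -y to -ies (consonant + y). 'penny' becomes 'pennies'.

pennies


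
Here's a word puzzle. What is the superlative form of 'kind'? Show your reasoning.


Apply superlative formation (add -est): 'kind' -> 'kindest'.

kindest


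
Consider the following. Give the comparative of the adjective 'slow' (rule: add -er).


Apply comparative formation (add -er): 'slow' -> 'slower'.

slower


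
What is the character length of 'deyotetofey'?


Spell out 'deyotetofey' and number each letter: d(1), e(2), y(3), o(4), t(5), e(6), t(7), o(8), f(9), e(10), y(11). Total: 11 letters.

11


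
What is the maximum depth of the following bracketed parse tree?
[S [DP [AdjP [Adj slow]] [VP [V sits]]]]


Count bracket nesting levels:
'[' at pos 0: depth = 1
'[' at pos 3: depth = 2
'[' at pos 7: depth = 3
'[' at pos 13: depth = 4
'[' at pos 25: depth = 3
'[' at pos 29: depth = 4
Maximum depth reached: 4

4


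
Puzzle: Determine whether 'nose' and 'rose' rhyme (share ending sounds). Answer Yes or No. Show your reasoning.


Rime (stressed vowel + following sounds) of 'nose': -ose = /oʊz/
Rime of 'rose': -ose = /oʊz/
/oʊz/ and /oʊz/ are the same ending sound, so the words rhyme.

Yes


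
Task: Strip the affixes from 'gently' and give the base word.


Remove suffix '-ly' from 'gently' to get root 'gentle'.

gentle


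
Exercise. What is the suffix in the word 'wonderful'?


The word 'wonderful' = 'wonder' (root) + '-ful' (suffix). The suffix is '-ful'.

ful


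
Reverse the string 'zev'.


Reverse 'zev' character by character: 'vez'.

vez


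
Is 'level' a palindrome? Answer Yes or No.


Forward: 'level'
Reversed: 'level'
They are identical.

Yes


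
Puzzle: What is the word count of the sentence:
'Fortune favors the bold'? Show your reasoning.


Split into words: Fortune | favors | the | bold = 4 words.

4


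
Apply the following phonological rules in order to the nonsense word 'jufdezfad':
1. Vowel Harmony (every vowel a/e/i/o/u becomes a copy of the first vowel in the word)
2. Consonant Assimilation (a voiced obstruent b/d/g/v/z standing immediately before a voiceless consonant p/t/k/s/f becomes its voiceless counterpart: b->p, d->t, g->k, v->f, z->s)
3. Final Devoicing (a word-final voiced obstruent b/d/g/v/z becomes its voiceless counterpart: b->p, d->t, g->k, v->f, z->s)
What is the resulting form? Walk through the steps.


Starting form: 'jufdezfad'
Rule 1: Vowel Harmony: all vowels become 'u' (matching first vowel). 'jufdezfad' -> 'jufduzfud'
Rule 2: Consonant Assimilation: voiced obstruent before voiceless consonant becomes voiceless ('zf' -> 'sf'). 'jufduzfud' -> 'jufdusfud'
Rule 3: Final Devoicing: word-final voiced obstruent 'd' becomes voiceless 't'. 'jufdusfud' -> 'jufdusfut'
Final form: 'jufdusfut'

jufdusfut


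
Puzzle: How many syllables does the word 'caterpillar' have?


Break 'caterpillar' into syllables: cat-er-pil-lar -> cat | er | pil | lar = 4 syllables

4 syllables


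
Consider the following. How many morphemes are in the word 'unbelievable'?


Decomposition: un- (prefix) + believe (root) + -able (suffix) = 3 morpheme(s)

3 morphemes


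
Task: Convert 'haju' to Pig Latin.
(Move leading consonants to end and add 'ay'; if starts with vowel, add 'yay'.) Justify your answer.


'haju': move consonant cluster 'h' to end and add 'ay': 'ajuhay'.

ajuhay


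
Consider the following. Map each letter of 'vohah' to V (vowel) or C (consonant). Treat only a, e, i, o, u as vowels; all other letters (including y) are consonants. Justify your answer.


Letter mapping: v = C, o = V, h = C, a = V, h = C.

CVCVC


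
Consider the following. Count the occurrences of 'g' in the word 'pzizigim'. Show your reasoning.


Letter 'g' in 'pzizigim': found at position(s) 6 = 1 occurrence(s).

1


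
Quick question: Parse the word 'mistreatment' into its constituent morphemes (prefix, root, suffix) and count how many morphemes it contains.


Step 1: Identify prefix: 'mis' (meaning: wrongly)
Step 2: Identify root: 'treat'
Step 3: Identify suffix(es): 'ment'
Decomposition: mis- (prefix: wrongly) + treat (root) + -ment (suffix: action/result)
Total morphemes: 3

3 morphemes (mis- (prefix: wrongly) + treat (root) + -ment (suffix: action/result))


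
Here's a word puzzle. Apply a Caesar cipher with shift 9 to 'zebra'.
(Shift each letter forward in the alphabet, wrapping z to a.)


Shift each letter by 9: z -> i, e -> n, b -> k, r -> a, a -> j. Result: 'inkaj'.

inkaj


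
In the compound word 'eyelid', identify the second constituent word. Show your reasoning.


Split 'eyelid' into 'eye' + 'lid'. The second part is 'lid'.

lid


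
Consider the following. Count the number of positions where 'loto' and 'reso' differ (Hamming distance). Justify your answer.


Alignment:
Position 1: 'l' vs 'r' = DIFFER
Position 2: 'o' vs 'e' = DIFFER
Position 3: 't' vs 's' = DIFFER
Position 4: 'o' vs 'o' = match
Total differences: 3

3


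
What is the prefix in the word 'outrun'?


The word 'outrun' = 'out' (prefix) + 'run' (root). The prefix is 'out'.

out


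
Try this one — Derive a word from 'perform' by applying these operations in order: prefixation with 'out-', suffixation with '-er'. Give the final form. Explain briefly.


Step 1: Add prefix 'out-' to 'perform' = 'outperform'
Step 2: Add suffix '-er' to 'outperform' = 'outperformer'

outperformer


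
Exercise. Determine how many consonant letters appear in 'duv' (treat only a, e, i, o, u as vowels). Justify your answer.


Consonants in 'duv': d, v = 2 consonants.

2


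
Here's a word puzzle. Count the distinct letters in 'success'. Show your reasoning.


Unique letters in 'success': {c, e, s, u} = 4 distinct letters.

4


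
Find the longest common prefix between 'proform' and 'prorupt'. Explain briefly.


Compare from the start: 3 characters match: 'pro'. Mismatch at position 4: 'f' vs 'r'.

pro


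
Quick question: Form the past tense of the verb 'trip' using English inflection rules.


Apply rule: Double final consonant and add -ed. 'trip' becomes 'tripped'.

tripped


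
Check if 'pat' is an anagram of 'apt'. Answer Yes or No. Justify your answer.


Sorted letters of 'pat': 'apt'
Sorted letters of 'apt': 'apt'
They match.

Yes


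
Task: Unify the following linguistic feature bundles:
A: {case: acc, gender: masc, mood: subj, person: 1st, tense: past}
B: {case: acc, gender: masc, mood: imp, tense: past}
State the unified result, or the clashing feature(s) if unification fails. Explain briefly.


Compare features:
case: A=acc vs B=acc -> unified: acc
gender: A=masc vs B=masc -> unified: masc
mood: A=subj vs B=imp -> CLASH
person: A=1st vs B=_ -> unified: 1st
tense: A=past vs B=past -> unified: past
Clash detected on feature 'mood' (subj vs imp); unification fails.

CLASH on 'mood' (subj vs imp)


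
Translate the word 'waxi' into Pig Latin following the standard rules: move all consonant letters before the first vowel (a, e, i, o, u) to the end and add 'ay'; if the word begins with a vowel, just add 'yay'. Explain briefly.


'waxi': move consonant cluster 'w' to end and add 'ay': 'axiway'.

axiway


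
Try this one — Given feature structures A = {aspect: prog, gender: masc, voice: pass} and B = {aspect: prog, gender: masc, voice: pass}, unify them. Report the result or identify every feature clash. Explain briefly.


Compare features:
aspect: A=prog vs B=prog -> unified: prog
gender: A=masc vs B=masc -> unified: masc
voice: A=pass vs B=pass -> unified: pass
No clashes found.

Unified: {aspect: prog, gender: masc, voice: pass}


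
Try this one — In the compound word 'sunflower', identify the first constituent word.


Split 'sunflower' into 'sun' + 'flower'. The first part is 'sun'.

sun


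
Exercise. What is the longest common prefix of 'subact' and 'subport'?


Compare from the start: 3 characters match: 'sub'. Mismatch at position 4: 'a' vs 'p'.

sub


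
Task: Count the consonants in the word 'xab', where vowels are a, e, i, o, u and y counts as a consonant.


Consonants in 'xab': x, b = 2 consonants.

2


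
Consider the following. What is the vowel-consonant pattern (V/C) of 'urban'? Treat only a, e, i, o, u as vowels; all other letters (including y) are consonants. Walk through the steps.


Letter mapping: u = V, r = C, b = C, a = V, n = C.

VCCVC


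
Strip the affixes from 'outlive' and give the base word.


Remove prefix 'out' from 'outlive' to get root 'live'.

live


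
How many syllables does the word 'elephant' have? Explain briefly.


Break 'elephant' into syllables: el-e-phant -> el | e | phant = 3 syllables

3 syllables


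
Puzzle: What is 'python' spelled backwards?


Reverse 'python' character by character: 'nohtyp'.

nohtyp


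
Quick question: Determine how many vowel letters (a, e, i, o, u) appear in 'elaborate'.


Vowels in 'elaborate': e, a, o, a, e = 5 vowels.

5


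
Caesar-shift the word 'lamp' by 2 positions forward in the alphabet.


Shift each letter by 2: l -> n, a -> c, m -> o, p -> r. Result: 'ncor'.

ncor


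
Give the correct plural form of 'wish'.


Apply rule: Add -es (sibilant/fricative ending). 'wish' becomes 'wishes'.

wishes


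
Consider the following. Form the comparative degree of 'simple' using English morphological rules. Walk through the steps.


Apply comparative formation (ends in e: add -r): 'simple' -> 'simpler'.

simpler


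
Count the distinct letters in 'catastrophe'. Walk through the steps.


Unique letters in 'catastrophe': {a, c, e, h, o, p, r, s, t} = 9 distinct letters.

9


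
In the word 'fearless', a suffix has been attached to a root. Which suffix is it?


The word 'fearless' = 'fear' (root) + '-less' (suffix). The suffix is '-less'.

less


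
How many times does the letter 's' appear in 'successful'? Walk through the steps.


Letter 's' in 'successful': found at position(s) 1, 6, 7 = 3 occurrence(s).

3


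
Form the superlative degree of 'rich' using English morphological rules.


Apply superlative formation (add -est): 'rich' -> 'richest'.

richest


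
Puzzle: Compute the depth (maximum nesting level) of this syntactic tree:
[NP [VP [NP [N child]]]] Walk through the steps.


Count bracket nesting levels:
'[' at pos 0: depth = 1
'[' at pos 4: depth = 2
'[' at pos 8: depth = 3
'[' at pos 12: depth = 4
Maximum depth reached: 4

4


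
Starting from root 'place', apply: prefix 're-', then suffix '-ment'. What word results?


Step 1: Add prefix 're-' to 'place' = 'replace'
Step 2: Add suffix '-ment' to 'replace' = 'replacement'

replacement


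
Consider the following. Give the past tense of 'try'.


Apply rule: Change -y to -ied. 'try' becomes 'tried'.

tried


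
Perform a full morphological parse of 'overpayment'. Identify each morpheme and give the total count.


Step 1: Identify prefix: 'over' (meaning: excessively)
Step 2: Identify root: 'pay'
Step 3: Identify suffix(es): 'ment'
Decomposition: over- (prefix: excessively) + pay (root) + -ment (suffix: action/result)
Total morphemes: 3

3 morphemes (over- (prefix: excessively) + pay (root) + -ment (suffix: action/result))


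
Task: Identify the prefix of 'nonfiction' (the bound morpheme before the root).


The word 'nonfiction' = 'non' (prefix) + 'fiction' (root). The prefix is 'non'.

non


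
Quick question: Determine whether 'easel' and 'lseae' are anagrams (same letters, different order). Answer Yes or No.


Sorted letters of 'easel': 'aeels'
Sorted letters of 'lseae': 'aeels'
They match.

Yes


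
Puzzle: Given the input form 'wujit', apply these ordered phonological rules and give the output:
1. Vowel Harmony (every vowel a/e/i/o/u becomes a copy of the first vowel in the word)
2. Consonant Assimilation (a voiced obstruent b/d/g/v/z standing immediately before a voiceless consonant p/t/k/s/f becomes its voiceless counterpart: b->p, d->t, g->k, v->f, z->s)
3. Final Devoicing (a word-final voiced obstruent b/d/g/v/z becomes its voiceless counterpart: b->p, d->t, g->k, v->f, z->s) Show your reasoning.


Starting form: 'wujit'
Rule 1: Vowel Harmony: all vowels become 'u' (matching first vowel). 'wujit' -> 'wujut'
Rule 2: Consonant Assimilation: no voiced obstruent (b/d/g/v/z) stands immediately before a voiceless consonant (p/t/k/s/f). No change.
Rule 3: Final Devoicing: final consonant 't' is not one of the voiced obstruents b/d/g/v/z. No change.
Final form: 'wujut'

wujut


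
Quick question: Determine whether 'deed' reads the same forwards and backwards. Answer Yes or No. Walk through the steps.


Forward: 'deed'
Reversed: 'deed'
They are identical.

Yes


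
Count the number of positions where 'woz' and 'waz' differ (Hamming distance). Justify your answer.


Alignment:
Position 1: 'w' vs 'w' = match
Position 2: 'o' vs 'a' = DIFFER
Position 3: 'z' vs 'z' = match
Total differences: 1

1


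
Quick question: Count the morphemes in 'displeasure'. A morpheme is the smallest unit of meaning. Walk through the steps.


Decomposition: dis- (prefix) + please (root) + -ure (suffix) = 3 morpheme(s)

3 morphemes


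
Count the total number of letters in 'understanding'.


Spell out 'understanding' and number each letter: u(1), n(2), d(3), e(4), r(5), s(6), t(7), a(8), n(9), d(10), i(11), n(12), g(13). Total: 13 letters.

13


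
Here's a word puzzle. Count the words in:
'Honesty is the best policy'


Split into words: Honesty | is | the | best | policy = 5 words.

5


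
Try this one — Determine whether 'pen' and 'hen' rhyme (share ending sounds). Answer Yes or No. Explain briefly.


Rime (stressed vowel + following sounds) of 'pen': -en = /ɛn/
Rime of 'hen': -en = /ɛn/
/ɛn/ and /ɛn/ are the same ending sound, so the words rhyme.

Yes


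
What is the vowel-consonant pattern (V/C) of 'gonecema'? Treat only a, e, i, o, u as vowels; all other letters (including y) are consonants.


Letter mapping: g = C, o = V, n = C, e = V, c = C, e = V, m = C, a = V.

CVCVCVCV


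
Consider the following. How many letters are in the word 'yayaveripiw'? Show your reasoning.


Spell out 'yayaveripiw' and number each letter: y(1), a(2), y(3), a(4), v(5), e(6), r(7), i(8), p(9), i(10), w(11). Total: 11 letters.

11


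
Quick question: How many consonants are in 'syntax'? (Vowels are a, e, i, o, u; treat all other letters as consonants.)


Consonants in 'syntax': s, y, n, t, x = 5 consonants.

5


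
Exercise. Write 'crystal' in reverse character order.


Reverse 'crystal' character by character: 'latsyrc'.

latsyrc


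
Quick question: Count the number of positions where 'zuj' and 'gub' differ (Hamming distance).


Alignment:
Position 1: 'z' vs 'g' = DIFFER
Position 2: 'u' vs 'u' = match
Position 3: 'j' vs 'b' = DIFFER
Total differences: 2

2


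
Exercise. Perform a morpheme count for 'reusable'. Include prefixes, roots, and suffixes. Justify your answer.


Decomposition: re- (prefix) + use (root) + -able (suffix) = 3 morpheme(s)

3 morphemes


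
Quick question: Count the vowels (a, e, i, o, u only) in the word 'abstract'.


Vowels in 'abstract': a, a = 2 vowels.

2


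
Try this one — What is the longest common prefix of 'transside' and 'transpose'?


Compare from the start: 5 characters match: 'trans'. Mismatch at position 6: 's' vs 'p'.

trans


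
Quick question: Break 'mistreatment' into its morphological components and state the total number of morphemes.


Step 1: Identify prefix: 'mis' (meaning: wrongly)
Step 2: Identify root: 'treat'
Step 3: Identify suffix(es): 'ment'
Decomposition: mis- (prefix: wrongly) + treat (root) + -ment (suffix: action/result)
Total morphemes: 3

3 morphemes (mis- (prefix: wrongly) + treat (root) + -ment (suffix: action/result))


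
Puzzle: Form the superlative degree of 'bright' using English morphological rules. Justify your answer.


Apply superlative formation (add -est): 'bright' -> 'brightest'.

brightest


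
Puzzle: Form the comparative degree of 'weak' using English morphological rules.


Apply comparative formation (add -er): 'weak' -> 'weaker'.

weaker


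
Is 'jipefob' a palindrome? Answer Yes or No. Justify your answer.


Forward: 'jipefob'
Reversed: 'bofepij'
They differ.

No


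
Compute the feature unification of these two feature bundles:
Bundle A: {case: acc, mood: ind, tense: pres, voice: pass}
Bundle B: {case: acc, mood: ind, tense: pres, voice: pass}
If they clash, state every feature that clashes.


Compare features:
case: A=acc vs B=acc -> unified: acc
mood: A=ind vs B=ind -> unified: ind
tense: A=pres vs B=pres -> unified: pres
voice: A=pass vs B=pass -> unified: pass
No clashes found.

Unified: {case: acc, mood: ind, tense: pres, voice: pass}


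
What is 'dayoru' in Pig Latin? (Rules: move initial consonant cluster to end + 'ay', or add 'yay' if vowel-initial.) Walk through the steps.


'dayoru': move consonant cluster 'd' to end and add 'ay': 'ayoruday'.

ayoruday


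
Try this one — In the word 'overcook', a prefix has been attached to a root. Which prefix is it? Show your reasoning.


The word 'overcook' = 'over' (prefix) + 'cook' (root). The prefix is 'over'.

over


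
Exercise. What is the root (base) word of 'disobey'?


Remove prefix 'dis' from 'disobey' to get root 'obey'.

obey


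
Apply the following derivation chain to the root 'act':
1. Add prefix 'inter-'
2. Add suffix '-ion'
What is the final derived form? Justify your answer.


Step 1: Add prefix 'inter-' to 'act' = 'interact'
Step 2: Add suffix '-ion' to 'interact' = 'interaction'

interaction


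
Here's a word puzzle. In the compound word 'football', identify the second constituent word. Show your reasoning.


Split 'football' into 'foot' + 'ball'. The second part is 'ball'.

ball


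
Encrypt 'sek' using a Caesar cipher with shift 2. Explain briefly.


Shift each letter by 2: s -> u, e -> g, k -> m. Result: 'ugm'.

ugm


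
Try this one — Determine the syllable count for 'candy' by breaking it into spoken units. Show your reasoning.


Break 'candy' into syllables: can-dy -> can | dy = 2 syllables

2 syllables


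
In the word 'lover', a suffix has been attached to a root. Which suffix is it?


The word 'lover' = 'love' (root) + '-er' (suffix). The suffix is '-er'.

er


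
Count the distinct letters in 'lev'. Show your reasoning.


Unique letters in 'lev': {e, l, v} = 3 distinct letters.

3


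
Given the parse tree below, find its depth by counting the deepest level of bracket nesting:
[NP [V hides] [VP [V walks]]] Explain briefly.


Count bracket nesting levels:
'[' at pos 0: depth = 1
'[' at pos 4: depth = 2
'[' at pos 14: depth = 2
'[' at pos 18: depth = 3
Maximum depth reached: 3

3


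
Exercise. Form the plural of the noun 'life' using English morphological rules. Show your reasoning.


Apply rule: Change -fe to -ves. 'life' becomes 'lives'.

lives


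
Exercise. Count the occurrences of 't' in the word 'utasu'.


Letter 't' in 'utasu': found at position(s) 2 = 1 occurrence(s).

1


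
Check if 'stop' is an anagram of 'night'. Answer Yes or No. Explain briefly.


Sorted letters of 'stop': 'opst'
Sorted letters of 'night': 'ghint'
They do not match.

No


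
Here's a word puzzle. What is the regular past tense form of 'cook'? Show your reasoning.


Apply rule: Add -ed. 'cook' becomes 'cooked'.

cooked


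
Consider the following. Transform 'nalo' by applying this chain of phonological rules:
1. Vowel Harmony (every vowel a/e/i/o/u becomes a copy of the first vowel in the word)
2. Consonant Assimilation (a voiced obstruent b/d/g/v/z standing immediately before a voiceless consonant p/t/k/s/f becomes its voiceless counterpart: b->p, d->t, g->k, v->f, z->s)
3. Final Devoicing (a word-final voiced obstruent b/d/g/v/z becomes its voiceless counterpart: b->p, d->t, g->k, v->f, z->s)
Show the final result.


Starting form: 'nalo'
Rule 1: Vowel Harmony: all vowels become 'a' (matching first vowel). 'nalo' -> 'nala'
Rule 2: Consonant Assimilation: no voiced obstruent (b/d/g/v/z) stands immediately before a voiceless consonant (p/t/k/s/f). No change.
Rule 3: Final Devoicing: the word ends in the vowel 'a', not a consonant. No change.
Final form: 'nala'

nala


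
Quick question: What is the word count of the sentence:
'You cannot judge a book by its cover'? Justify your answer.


Split into words: You | cannot | judge | a | book | by | its | cover = 8 words.

8


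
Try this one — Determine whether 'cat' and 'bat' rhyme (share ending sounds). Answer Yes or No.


Rime (stressed vowel + following sounds) of 'cat': -at = /æt/
Rime of 'bat': -at = /æt/
/æt/ and /æt/ are the same ending sound, so the words rhyme.

Yes


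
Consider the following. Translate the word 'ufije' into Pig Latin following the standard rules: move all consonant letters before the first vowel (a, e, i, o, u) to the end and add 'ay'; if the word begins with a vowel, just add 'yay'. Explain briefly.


'ufije' starts with a vowel, so add 'yay': 'ufijeyay'.

ufijeyay


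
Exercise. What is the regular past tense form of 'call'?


Apply rule: Add -ed. 'call' becomes 'called'.

called


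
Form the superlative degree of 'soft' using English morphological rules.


Apply superlative formation (add -est): 'soft' -> 'softest'.

softest


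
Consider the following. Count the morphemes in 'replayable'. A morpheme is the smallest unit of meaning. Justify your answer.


Decomposition: re- (prefix) + play (root) + -able (suffix) = 3 morpheme(s)

3 morphemes


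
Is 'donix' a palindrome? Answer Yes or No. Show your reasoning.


Forward: 'donix'
Reversed: 'xinod'
They differ.

No


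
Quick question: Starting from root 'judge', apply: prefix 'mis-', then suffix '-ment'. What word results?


Step 1: Add prefix 'mis-' to 'judge' = 'misjudge'
Step 2: Add suffix '-ment' to 'misjudge' = 'misjudgment'

misjudgment


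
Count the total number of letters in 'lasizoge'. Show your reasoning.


Spell out 'lasizoge' and number each letter: l(1), a(2), s(3), i(4), z(5), o(6), g(7), e(8). Total: 8 letters.

8


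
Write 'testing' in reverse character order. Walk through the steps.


Reverse 'testing' character by character: 'gnitset'.

gnitset


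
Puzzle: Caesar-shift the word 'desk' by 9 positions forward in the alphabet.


Shift each letter by 9: d -> m, e -> n, s -> b, k -> t. Result: 'mnbt'.

mnbt


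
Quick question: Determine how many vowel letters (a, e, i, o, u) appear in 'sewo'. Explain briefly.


Vowels in 'sewo': e, o = 2 vowels.

2


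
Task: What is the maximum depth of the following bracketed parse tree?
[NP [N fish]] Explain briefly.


Count bracket nesting levels:
'[' at pos 0: depth = 1
'[' at pos 4: depth = 2
Maximum depth reached: 2

2


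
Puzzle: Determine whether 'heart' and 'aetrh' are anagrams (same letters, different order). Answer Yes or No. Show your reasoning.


Sorted letters of 'heart': 'aehrt'
Sorted letters of 'aetrh': 'aehrt'
They match.

Yes


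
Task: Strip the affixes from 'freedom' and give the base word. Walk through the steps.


Remove suffix '-dom' from 'freedom' to get root 'free'.

free


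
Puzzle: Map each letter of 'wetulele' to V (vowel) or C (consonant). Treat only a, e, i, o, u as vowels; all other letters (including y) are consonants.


Letter mapping: w = C, e = V, t = C, u = V, l = C, e = V, l = C, e = V.

CVCVCVCV


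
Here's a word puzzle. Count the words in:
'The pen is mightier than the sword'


Split into words: The | pen | is | mightier | than | the | sword = 7 words.

7


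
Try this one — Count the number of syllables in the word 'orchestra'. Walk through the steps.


Break 'orchestra' into syllables: or-ches-tra -> or | ches | tra = 3 syllables

3 syllables


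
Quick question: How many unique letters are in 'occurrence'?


Unique letters in 'occurrence': {c, e, n, o, r, u} = 6 distinct letters.

6


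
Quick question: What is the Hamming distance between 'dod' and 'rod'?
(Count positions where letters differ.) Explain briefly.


Alignment:
Position 1: 'd' vs 'r' = DIFFER
Position 2: 'o' vs 'o' = match
Position 3: 'd' vs 'd' = match
Total differences: 1

1


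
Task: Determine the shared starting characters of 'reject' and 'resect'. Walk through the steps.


Compare from the start: 2 characters match: 're'. Mismatch at position 3: 'j' vs 's'.

re


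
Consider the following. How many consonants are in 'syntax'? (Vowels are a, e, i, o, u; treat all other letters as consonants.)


Consonants in 'syntax': s, y, n, t, x = 5 consonants.

5


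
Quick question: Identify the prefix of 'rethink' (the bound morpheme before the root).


The word 'rethink' = 're' (prefix) + 'think' (root). The prefix is 're'.

re


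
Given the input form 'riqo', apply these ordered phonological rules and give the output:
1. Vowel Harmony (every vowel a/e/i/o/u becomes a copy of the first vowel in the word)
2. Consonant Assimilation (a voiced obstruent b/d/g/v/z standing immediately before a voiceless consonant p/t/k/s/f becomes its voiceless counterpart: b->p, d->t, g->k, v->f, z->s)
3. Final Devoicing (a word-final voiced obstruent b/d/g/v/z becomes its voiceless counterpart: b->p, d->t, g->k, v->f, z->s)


Starting form: 'riqo'
Rule 1: Vowel Harmony: all vowels become 'i' (matching first vowel). 'riqo' -> 'riqi'
Rule 2: Consonant Assimilation: no voiced obstruent (b/d/g/v/z) stands immediately before a voiceless consonant (p/t/k/s/f). No change.
Rule 3: Final Devoicing: the word ends in the vowel 'i', not a consonant. No change.
Final form: 'riqi'

riqi


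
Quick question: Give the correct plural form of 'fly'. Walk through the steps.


Apply rule: Change -y to -ies (consonant + y). 'fly' becomes 'flies'.

flies


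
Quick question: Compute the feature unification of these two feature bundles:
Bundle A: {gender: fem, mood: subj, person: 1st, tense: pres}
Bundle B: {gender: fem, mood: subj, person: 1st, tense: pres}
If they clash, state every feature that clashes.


Compare features:
gender: A=fem vs B=fem -> unified: fem
mood: A=subj vs B=subj -> unified: subj
person: A=1st vs B=1st -> unified: 1st
tense: A=pres vs B=pres -> unified: pres
No clashes found.

Unified: {gender: fem, mood: subj, person: 1st, tense: pres}


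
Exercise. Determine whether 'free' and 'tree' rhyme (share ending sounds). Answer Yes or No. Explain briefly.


Rime (stressed vowel + following sounds) of 'free': -ee = /iː/
Rime of 'tree': -ee = /iː/
/iː/ and /iː/ are the same ending sound, so the words rhyme.

Yes


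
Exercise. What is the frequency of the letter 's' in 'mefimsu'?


Letter 's' in 'mefimsu': found at position(s) 6 = 1 occurrence(s).

1


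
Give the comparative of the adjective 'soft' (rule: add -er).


Apply comparative formation (add -er): 'soft' -> 'softer'.

softer


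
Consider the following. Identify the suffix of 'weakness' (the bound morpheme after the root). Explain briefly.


The word 'weakness' = 'weak' (root) + '-ness' (suffix). The suffix is '-ness'.

ness


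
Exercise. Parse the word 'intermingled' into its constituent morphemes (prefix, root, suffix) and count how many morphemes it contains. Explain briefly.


Step 1: Identify prefix: 'inter' (meaning: between)
Step 2: Identify root: 'mingle'
Step 3: Identify suffix(es): 'ed'
Decomposition: inter- (prefix: between) + mingle (root) + -ed (suffix: past)
Total morphemes: 3

3 morphemes (inter- (prefix: between) + mingle (root) + -ed (suffix: past))


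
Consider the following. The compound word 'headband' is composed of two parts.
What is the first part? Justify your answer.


Split 'headband' into 'head' + 'band'. The first part is 'head'.

head


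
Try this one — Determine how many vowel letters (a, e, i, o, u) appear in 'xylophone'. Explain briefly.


Vowels in 'xylophone': o, o, e = 3 vowels.

3


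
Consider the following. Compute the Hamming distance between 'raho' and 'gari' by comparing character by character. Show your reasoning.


Alignment:
Position 1: 'r' vs 'g' = DIFFER
Position 2: 'a' vs 'a' = match
Position 3: 'h' vs 'r' = DIFFER
Position 4: 'o' vs 'i' = DIFFER
Total differences: 3

3


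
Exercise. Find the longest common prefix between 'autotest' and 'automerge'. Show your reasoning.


Compare from the start: 4 characters match: 'auto'. Mismatch at position 5: 't' vs 'm'.

auto


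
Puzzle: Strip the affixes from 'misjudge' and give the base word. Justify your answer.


Remove prefix 'mis' from 'misjudge' to get root 'judge'.

judge


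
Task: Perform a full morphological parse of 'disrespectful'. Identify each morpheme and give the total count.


Step 1: Identify prefix: 'dis' (meaning: not/apart)
Step 2: Identify root: 'respect'
Step 3: Identify suffix(es): 'ful'
Decomposition: dis- (prefix: not/apart) + respect (root) + -ful (suffix: full of)
Total morphemes: 3

3 morphemes (dis- (prefix: not/apart) + respect (root) + -ful (suffix: full of))


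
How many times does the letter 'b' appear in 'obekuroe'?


Letter 'b' in 'obekuroe': found at position(s) 2 = 1 occurrence(s).

1


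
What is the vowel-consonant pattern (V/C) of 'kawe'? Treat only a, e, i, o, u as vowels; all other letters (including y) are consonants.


Letter mapping: k = C, a = V, w = C, e = V.

CVCV


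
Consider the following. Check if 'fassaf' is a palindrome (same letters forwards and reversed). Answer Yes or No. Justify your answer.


Forward: 'fassaf'
Reversed: 'fassaf'
They are identical.

Yes


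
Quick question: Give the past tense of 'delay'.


Apply rule: Add -ed. 'delay' becomes 'delayed'.

delayed


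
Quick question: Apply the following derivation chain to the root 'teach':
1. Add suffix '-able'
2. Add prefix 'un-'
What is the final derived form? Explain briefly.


Step 1: Add suffix '-able' to 'teach' = 'teachable'
Step 2: Add prefix 'un-' to 'teachable' = 'unteachable'

unteachable


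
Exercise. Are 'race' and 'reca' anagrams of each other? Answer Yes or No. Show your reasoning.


Sorted letters of 'race': 'acer'
Sorted letters of 'reca': 'acer'
They match.

Yes


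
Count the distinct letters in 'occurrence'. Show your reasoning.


Unique letters in 'occurrence': {c, e, n, o, r, u} = 6 distinct letters.

6


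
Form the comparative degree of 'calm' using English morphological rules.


Apply comparative formation (add -er): 'calm' -> 'calmer'.

calmer


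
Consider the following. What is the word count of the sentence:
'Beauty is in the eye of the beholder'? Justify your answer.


Split into words: Beauty | is | in | the | eye | of | the | beholder = 8 words.

8


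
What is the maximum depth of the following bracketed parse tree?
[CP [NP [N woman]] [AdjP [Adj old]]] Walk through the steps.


Count bracket nesting levels:
'[' at pos 0: depth = 1
'[' at pos 4: depth = 2
'[' at pos 8: depth = 3
'[' at pos 19: depth = 2
'[' at pos 25: depth = 3
Maximum depth reached: 3

3


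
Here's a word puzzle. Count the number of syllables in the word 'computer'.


Break 'computer' into syllables: com-pu-ter -> com | pu | ter = 3 syllables

3 syllables


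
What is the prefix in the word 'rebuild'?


The word 'rebuild' = 're' (prefix) + 'build' (root). The prefix is 're'.

re


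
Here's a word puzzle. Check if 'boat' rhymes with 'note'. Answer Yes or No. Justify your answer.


Rime (stressed vowel + following sounds) of 'boat': -oat = /oʊt/
Rime of 'note': -ote = /oʊt/
/oʊt/ and /oʊt/ are the same ending sound, so the words rhyme.

Yes


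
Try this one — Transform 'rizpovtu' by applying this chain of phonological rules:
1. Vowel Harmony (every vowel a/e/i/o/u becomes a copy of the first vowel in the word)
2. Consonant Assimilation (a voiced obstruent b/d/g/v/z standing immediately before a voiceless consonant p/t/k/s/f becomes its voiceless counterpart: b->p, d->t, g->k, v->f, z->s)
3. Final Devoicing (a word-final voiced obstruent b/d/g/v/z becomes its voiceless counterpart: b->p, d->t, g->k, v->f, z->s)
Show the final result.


Starting form: 'rizpovtu'
Rule 1: Vowel Harmony: all vowels become 'i' (matching first vowel). 'rizpovtu' -> 'rizpivti'
Rule 2: Consonant Assimilation: voiced obstruent before voiceless consonant becomes voiceless ('zp' -> 'sp', 'vt' -> 'ft'). 'rizpivti' -> 'rispifti'
Rule 3: Final Devoicing: the word ends in the vowel 'i', not a consonant. No change.
Final form: 'rispifti'

rispifti


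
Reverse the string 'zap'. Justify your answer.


Reverse 'zap' character by character: 'paz'.

paz


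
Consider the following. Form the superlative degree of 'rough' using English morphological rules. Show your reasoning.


Apply superlative formation (add -est): 'rough' -> 'roughest'.

roughest


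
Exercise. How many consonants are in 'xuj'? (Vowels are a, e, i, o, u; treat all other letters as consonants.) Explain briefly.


Consonants in 'xuj': x, j = 2 consonants.

2


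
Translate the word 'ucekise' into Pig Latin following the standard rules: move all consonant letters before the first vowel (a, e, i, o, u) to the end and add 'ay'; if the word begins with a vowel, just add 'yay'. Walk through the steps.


'ucekise' starts with a vowel, so add 'yay': 'ucekiseyay'.

ucekiseyay


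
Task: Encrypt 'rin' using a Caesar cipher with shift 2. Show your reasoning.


Shift each letter by 2: r -> t, i -> k, n -> p. Result: 'tkp'.

tkp


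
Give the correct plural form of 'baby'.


Apply rule: Change -y to -ies (consonant + y). 'baby' becomes 'babies'.

babies


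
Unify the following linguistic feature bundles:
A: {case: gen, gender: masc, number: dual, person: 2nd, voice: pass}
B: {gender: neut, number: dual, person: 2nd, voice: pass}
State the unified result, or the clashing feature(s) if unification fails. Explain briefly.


Compare features:
case: A=gen vs B=_ -> unified: gen
gender: A=masc vs B=neut -> CLASH
number: A=dual vs B=dual -> unified: dual
person: A=2nd vs B=2nd -> unified: 2nd
voice: A=pass vs B=pass -> unified: pass
Clash detected on feature 'gender' (masc vs neut); unification fails.

CLASH on 'gender' (masc vs neut)


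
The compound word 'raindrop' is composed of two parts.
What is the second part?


Split 'raindrop' into 'rain' + 'drop'. The second part is 'drop'.

drop


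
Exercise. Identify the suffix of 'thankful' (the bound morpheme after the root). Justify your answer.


The word 'thankful' = 'thank' (root) + '-ful' (suffix). The suffix is '-ful'.

ful


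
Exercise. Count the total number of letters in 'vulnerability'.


Spell out 'vulnerability' and number each letter: v(1), u(2), l(3), n(4), e(5), r(6), a(7), b(8), i(9), l(10), i(11), t(12), y(13). Total: 13 letters.

13


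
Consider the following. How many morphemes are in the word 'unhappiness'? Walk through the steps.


Decomposition: un- (prefix) + happy (root) + -ness (suffix) = 3 morpheme(s)

3 morphemes


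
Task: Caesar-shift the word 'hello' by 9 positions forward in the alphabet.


Shift each letter by 9: h -> q, e -> n, l -> u, l -> u, o -> x. Result: 'qnuux'.

qnuux


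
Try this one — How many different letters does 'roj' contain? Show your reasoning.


Unique letters in 'roj': {j, o, r} = 3 distinct letters.

3


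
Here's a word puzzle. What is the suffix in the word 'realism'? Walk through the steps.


The word 'realism' = 'real' (root) + '-ism' (suffix). The suffix is '-ism'.

ism


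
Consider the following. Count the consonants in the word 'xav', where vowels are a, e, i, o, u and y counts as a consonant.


Consonants in 'xav': x, v = 2 consonants.

2


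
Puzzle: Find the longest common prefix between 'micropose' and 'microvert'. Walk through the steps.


Compare from the start: 5 characters match: 'micro'. Mismatch at position 6: 'p' vs 'v'.

micro


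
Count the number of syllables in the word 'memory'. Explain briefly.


Break 'memory' into syllables: mem-o-ry -> mem | o | ry = 3 syllables

3 syllables


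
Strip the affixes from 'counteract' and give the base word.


Remove prefix 'counter' from 'counteract' to get root 'act'.

act


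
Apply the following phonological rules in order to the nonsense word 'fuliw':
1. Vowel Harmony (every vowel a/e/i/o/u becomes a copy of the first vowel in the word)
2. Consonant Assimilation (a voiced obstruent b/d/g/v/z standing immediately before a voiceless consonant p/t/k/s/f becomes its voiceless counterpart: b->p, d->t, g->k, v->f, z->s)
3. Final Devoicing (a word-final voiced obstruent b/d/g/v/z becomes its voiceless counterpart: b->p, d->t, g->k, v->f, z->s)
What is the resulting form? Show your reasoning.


Starting form: 'fuliw'
Rule 1: Vowel Harmony: all vowels become 'u' (matching first vowel). 'fuliw' -> 'fuluw'
Rule 2: Consonant Assimilation: no voiced obstruent (b/d/g/v/z) stands immediately before a voiceless consonant (p/t/k/s/f). No change.
Rule 3: Final Devoicing: final consonant 'w' is not one of the voiced obstruents b/d/g/v/z. No change.
Final form: 'fuluw'

fuluw


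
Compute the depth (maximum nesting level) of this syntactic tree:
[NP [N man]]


Count bracket nesting levels:
'[' at pos 0: depth = 1
'[' at pos 4: depth = 2
Maximum depth reached: 2

2


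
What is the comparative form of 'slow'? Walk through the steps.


Apply comparative formation (add -er): 'slow' -> 'slower'.

slower


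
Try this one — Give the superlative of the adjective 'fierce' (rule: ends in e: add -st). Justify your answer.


Apply superlative formation (ends in e: add -st): 'fierce' -> 'fiercest'.

fiercest


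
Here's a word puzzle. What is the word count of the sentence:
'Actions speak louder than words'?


Split into words: Actions | speak | louder | than | words = 5 words.

5


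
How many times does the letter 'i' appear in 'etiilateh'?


Letter 'i' in 'etiilateh': found at position(s) 3, 4 = 2 occurrence(s).

2


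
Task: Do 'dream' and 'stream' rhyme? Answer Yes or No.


Rime (stressed vowel + following sounds) of 'dream': -eam = /iːm/
Rime of 'stream': -eam = /iːm/
/iːm/ and /iːm/ are the same ending sound, so the words rhyme.

Yes


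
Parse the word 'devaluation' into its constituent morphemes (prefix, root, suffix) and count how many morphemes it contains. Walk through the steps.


Step 1: Identify prefix: 'de' (meaning: reverse/remove)
Step 2: Identify root: 'value'
Step 3: Identify suffix(es): 'ation'
Decomposition: de- (prefix: reverse/remove) + value (root) + -ation (suffix: act of)
Total morphemes: 3

3 morphemes (de- (prefix: reverse/remove) + value (root) + -ation (suffix: act of))


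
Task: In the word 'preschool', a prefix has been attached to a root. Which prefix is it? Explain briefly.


The word 'preschool' = 'pre' (prefix) + 'school' (root). The prefix is 'pre'.

pre


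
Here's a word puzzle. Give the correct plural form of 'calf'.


Apply rule: Change -f to -ves. 'calf' becomes 'calves'.

calves


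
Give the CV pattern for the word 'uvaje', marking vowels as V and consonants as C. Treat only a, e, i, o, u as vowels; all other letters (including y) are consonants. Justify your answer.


Letter mapping: u = V, v = C, a = V, j = C, e = V.

VCVCV
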